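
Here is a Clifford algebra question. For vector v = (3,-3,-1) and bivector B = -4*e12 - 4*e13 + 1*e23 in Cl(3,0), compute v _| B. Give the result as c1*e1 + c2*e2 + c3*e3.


Left contraction v _| B = <vB>_1 (grade-1 part of the geometric product vB).
Using e1_|e12 = e2, e2_|e12 = -e1, e1_|e13 = e3, e3_|e13 = -e1, e2_|e23 = e3, e3_|e23 = -e2:
e1 coeff: -v2*b12 - v3*b13 = -(-3)*(-4) - (-1)*(-4) = -16
e2 coeff: v1*b12 - v3*b23 = (3)*(-4) - (-1)*(1) = -11
e3 coeff: v1*b13 + v2*b23 = (3)*(-4) + (-3)*(1) = -15
v _| B = -16*e1 - 11*e2 - 15*e3


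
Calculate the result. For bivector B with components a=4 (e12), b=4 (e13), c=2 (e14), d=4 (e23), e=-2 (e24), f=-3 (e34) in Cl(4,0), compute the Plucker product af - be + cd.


Plucker relation: af - be + cd
a*f = 4*(-3) = -12
b*e = 4*(-2) = -8
c*d = 2*4 = 8
af - be + cd = -12 - (-8) + 8
= 4


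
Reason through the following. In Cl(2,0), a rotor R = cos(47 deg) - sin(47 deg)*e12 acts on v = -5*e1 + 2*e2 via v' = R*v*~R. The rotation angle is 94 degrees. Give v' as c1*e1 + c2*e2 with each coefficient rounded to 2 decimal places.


Rotor R = cos(47deg) - sin(47deg)*e12
Rotation angle theta = 2 * 47 = 94 degrees
v' = R*v*~R rotates v by theta.
cos(94deg) = -0.0698, sin(94deg) = 0.9976
v'_1 = -5*cos(94deg) - 2*sin(94deg)
= -5*(-0.0698) - 2*0.9976
= -1.65
v'_2 = -5*sin(94deg) + 2*cos(94deg)
= -5*0.9976 + 2*(-0.0698)
= -5.13
v' = -1.65*e1 - 5.13*e2


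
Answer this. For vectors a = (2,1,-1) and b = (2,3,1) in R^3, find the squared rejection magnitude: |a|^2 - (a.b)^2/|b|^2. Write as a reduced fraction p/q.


|a|^2 = 2^2 + 1^2 + (-1)^2 = 6
|b|^2 = 2^2 + 3^2 + 1^2 = 14
a . b = 2*2 + 1*3 + (-1)*1 = 6
(a.b)^2 = 6^2 = 36
|rej|^2 = 6 - 36/14
= (84 - 36)/14
= 48/14
In lowest terms: 24/7


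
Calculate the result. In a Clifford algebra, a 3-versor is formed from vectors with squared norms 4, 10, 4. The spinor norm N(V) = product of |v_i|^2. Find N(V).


Spinor norm N(V) = |v1|^2 * |v2|^2 * ... * |v3|^2
= 4 * 10 * 4
Running product: 4, 40, 160
N(V) = 160


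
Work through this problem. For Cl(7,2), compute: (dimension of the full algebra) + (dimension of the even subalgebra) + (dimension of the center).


n = 7 + 2 = 9
Total dim = 2^9 = 512
Even subalgebra dim = 2^8 = 256
n is odd, so center dim = 2
Sum = 512 + 256 + 2 = 770


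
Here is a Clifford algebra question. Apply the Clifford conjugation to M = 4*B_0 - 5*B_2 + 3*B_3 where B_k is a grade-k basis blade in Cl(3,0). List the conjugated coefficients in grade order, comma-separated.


Clifford conjugate sign for grade k: (-1)^(k(k+1)/2)
Grade 0: (-1)^(0*1/2) = (-1)^0 = 1, coeff 4 -> 4
Grade 2: (-1)^(2*3/2) = (-1)^3 = -1, coeff -5 -> 5
Grade 3: (-1)^(3*4/2) = (-1)^6 = 1, coeff 3 -> 3
Conjugated coefficients: 4, 5, 3


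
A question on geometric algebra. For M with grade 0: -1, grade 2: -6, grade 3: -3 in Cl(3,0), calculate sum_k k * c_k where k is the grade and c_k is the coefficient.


Grade-weighted sum = sum of grade_k * coefficient_k
0*(-1) = 0
2*(-6) = -12
3*(-3) = -9
Total = 0 + (-12) + (-9) = -21


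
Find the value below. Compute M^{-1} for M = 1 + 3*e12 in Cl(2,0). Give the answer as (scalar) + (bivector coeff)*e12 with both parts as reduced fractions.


M = 1 + 3*e12, where e12^2 = -1.
Since M commutes with its reverse ~M = a - b*e12, M * ~M = a^2 - b^2*e12^2 = a^2 + b^2.
So M^{-1} = ~M / (a^2 + b^2) = (a - b*e12)/(a^2 + b^2).
a^2 + b^2 = 1 + 9 = 10
Scalar part = 1/10 = 1/10
Bivector coeff = -3/10 = -3/10
M^{-1} = 1/10 - 3/10*e12


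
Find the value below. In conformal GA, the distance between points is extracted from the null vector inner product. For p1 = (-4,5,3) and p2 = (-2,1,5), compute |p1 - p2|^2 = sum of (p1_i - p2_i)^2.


p1 - p2 = (-2, 4, -2)
|p1 - p2|^2 = (-2)^2 + 4^2 + (-2)^2
= 4 + 16 + 4
= 24


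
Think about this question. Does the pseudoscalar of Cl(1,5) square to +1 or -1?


The pseudoscalar I = e1...e_n (product of all n generators) of Cl(p,q) satisfies I^2 = (-1)^(q + n(n-1)/2).
p = 1, q = 5, n = p + q = 6
n(n-1)/2 = 6 * 5 / 2 = 15
Exponent = q + n(n-1)/2 = 5 + 15 = 20
I^2 = (-1)^20 = +1


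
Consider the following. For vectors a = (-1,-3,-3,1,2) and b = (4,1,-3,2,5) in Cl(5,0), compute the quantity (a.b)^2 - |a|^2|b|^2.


a . b = (-1)*4 + (-3)*1 + (-3)*(-3) + 1*2 + 2*5
= -4 + (-3) + 9 + 2 + 10 = 14
|a|^2 = (-1)^2 + (-3)^2 + (-3)^2 + 1^2 + 2^2 = 24
|b|^2 = 4^2 + 1^2 + (-3)^2 + 2^2 + 5^2 = 55
(a.b)^2 = 14^2 = 196
|a|^2 * |b|^2 = 24 * 55 = 1320
Result = 196 - 1320 = -1124


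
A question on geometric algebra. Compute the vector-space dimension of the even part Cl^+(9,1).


Even subalgebra dimension = 2^(n-1)
n = 9 + 1 = 10
2^(10 - 1) = 2^9 = 512
Verification: sum of C(10,k) for even k = 1 + 45 + 210 + 210 + 45 + 1 = 512
Result = 512


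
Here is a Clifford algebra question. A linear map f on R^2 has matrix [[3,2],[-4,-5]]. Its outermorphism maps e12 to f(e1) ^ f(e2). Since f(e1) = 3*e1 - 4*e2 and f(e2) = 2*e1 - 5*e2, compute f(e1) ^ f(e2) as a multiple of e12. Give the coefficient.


The outermorphism of a linear map f sends e1^e2 to f(e1)^f(e2).
f(e1) = 3*e1 - 4*e2
f(e2) = 2*e1 - 5*e2
f(e1) ^ f(e2) = (3*e1 - 4*e2) ^ (2*e1 - 5*e2)
= 3*(-5)*e12 + (-4)*2*e21
= (-15 - (-8))*e12
= -7*e12
Coefficient = -7


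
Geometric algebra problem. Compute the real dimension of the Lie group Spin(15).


Spin(n) double-covers SO(n); both have Lie algebra so(n) of dimension n(n-1)/2.
n = 15
n(n-1) = 15 * 14 = 210
dim Spin(15) = 210/2 = 105


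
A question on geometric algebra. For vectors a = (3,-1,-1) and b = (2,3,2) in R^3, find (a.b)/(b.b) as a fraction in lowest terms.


Projection coefficient = (a . b) / (b . b)
a . b = 3*2 + (-1)*3 + (-1)*2
= 6 + (-3) + (-2) = 1
b . b = 2^2 + 3^2 + 2^2
= 4 + 9 + 4 = 17
Coefficient = 1/17
In lowest terms: 1/17


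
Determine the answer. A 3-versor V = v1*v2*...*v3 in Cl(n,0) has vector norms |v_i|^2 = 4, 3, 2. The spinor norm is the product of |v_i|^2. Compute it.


Spinor norm N(V) = |v1|^2 * |v2|^2 * ... * |v3|^2
= 4 * 3 * 2
Running product: 4, 12, 24
N(V) = 24


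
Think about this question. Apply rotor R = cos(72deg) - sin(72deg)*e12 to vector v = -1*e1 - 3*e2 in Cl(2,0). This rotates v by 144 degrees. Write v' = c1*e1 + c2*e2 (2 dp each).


Rotor R = cos(72deg) - sin(72deg)*e12
Rotation angle theta = 2 * 72 = 144 degrees
v' = R*v*~R rotates v by theta.
cos(144deg) = -0.8090, sin(144deg) = 0.5878
v'_1 = -1*cos(144deg) - (-3)*sin(144deg)
= -1*(-0.8090) - (-3)*0.5878
= 2.57
v'_2 = -1*sin(144deg) + (-3)*cos(144deg)
= -1*0.5878 + (-3)*(-0.8090)
= 1.84
v' = 2.57*e1 + 1.84*e2


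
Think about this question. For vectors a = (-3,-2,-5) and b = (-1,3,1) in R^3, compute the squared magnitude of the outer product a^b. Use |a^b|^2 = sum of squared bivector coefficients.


a wedge b = (a1*b2 - a2*b1)*e12 + (a1*b3 - a3*b1)*e13 + (a2*b3 - a3*b2)*e23
e12 coeff: (-3)*3 - (-2)*(-1) = -9 - 2 = -11
e13 coeff: (-3)*1 - (-5)*(-1) = -3 - 5 = -8
e23 coeff: (-2)*1 - (-5)*3 = -2 - (-15) = 13
|a wedge b|^2 = (-11)^2 + (-8)^2 + 13^2
= 121 + 64 + 169
= 354


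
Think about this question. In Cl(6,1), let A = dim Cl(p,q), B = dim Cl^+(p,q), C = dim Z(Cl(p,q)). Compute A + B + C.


n = 6 + 1 = 7
Total dim = 2^7 = 128
Even subalgebra dim = 2^6 = 64
n is odd, so center dim = 2
Sum = 128 + 64 + 2 = 194


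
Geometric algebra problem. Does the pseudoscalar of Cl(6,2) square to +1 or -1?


The pseudoscalar I = e1...e_n (product of all n generators) of Cl(p,q) satisfies I^2 = (-1)^(q + n(n-1)/2).
p = 6, q = 2, n = p + q = 8
n(n-1)/2 = 8 * 7 / 2 = 28
Exponent = q + n(n-1)/2 = 2 + 28 = 30
I^2 = (-1)^30 = +1


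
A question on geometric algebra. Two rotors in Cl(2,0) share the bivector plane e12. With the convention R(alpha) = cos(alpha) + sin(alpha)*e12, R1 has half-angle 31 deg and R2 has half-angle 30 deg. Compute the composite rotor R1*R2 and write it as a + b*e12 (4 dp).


Same-plane rotors commute and their half-angles add:
R1*R2 = cos(a1 + a2) + sin(a1 + a2)*e12.
a1 + a2 = 31 + 30 = 61 deg
cos(61 deg) = 0.4848
sin(61 deg) = 0.8746
R1*R2 = 0.4848 + 0.8746*e12


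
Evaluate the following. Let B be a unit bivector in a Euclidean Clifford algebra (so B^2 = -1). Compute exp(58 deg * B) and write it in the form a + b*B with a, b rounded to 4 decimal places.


For a unit bivector B with B^2 = -1, the exponential series gives
e^(theta*B) = cos(theta) + sin(theta)*B (the GA analogue of Euler's formula).
theta = 58 degrees = 1.012291 rad
cos(58 deg) = 0.5299
sin(58 deg) = 0.8480
exp(theta*B) = 0.5299 + 0.8480*B


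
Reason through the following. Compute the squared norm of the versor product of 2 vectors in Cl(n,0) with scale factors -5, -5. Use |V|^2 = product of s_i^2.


Each vector v_i has |v_i|^2 = s_i^2
Squared scales: (-5)^2 = 25, (-5)^2 = 25
|V|^2 = 25 * 25
= 625


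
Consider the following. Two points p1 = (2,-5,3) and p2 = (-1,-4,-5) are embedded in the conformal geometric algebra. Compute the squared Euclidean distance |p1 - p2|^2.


p1 - p2 = (3, -1, 8)
|p1 - p2|^2 = 3^2 + (-1)^2 + 8^2
= 9 + 1 + 64
= 74


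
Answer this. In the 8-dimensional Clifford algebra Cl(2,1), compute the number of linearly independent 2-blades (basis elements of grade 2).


Number of grade-k basis blades in Cl(p,q) with n = p + q is C(n, k).
n = 2 + 1 = 3
C(3, 2) = 3! / (2! * 1!)
= 6 / (2 * 1)
= 3


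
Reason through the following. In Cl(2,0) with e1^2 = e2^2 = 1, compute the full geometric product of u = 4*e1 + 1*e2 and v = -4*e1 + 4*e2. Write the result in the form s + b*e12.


Expand: (4*e1 + 1*e2)(-4*e1 + 4*e2)
= 4*(-4)*e1e1 + 4*4*e1e2 + 1*(-4)*e2e1 + 1*4*e2e2
Using e1^2 = e2^2 = 1, e2e1 = -e1e2:
Scalar part s = 4*(-4) + 1*4 = -16 + 4 = -12
Bivector part b = 4*4 - 1*(-4) = 16 - (-4) = 20
uv = -12 + 20*e12


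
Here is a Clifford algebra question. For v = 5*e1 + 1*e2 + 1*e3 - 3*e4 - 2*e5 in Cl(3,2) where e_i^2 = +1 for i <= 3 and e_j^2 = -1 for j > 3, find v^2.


v^2 = sum of c_i^2 * e_i^2
Positive signature terms (e_i^2 = +1): 5^2 + 1^2 + 1^2 = 27
Negative signature terms (e_j^2 = -1): (-3)^2 + (-2)^2 = 13
v^2 = 27 - 13 = 14


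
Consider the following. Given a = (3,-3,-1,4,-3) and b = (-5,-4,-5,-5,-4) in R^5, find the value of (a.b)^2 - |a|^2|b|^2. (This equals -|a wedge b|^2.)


a . b = 3*(-5) + (-3)*(-4) + (-1)*(-5) + 4*(-5) + (-3)*(-4)
= -15 + 12 + 5 + (-20) + 12 = -6
|a|^2 = 3^2 + (-3)^2 + (-1)^2 + 4^2 + (-3)^2 = 44
|b|^2 = (-5)^2 + (-4)^2 + (-5)^2 + (-5)^2 + (-4)^2 = 107
(a.b)^2 = (-6)^2 = 36
|a|^2 * |b|^2 = 44 * 107 = 4708
Result = 36 - 4708 = -4672


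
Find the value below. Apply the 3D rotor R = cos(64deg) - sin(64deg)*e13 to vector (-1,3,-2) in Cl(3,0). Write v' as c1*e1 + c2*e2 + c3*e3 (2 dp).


Rotor R = cos(64deg) - sin(64deg)*e13
Rotation angle theta = 2 * 64 = 128 degrees in the e13 plane (e1 -> e3).
The component perpendicular to the plane (e2) is invariant: v'_2 = v2 = 3.00
cos(128deg) = -0.6157, sin(128deg) = 0.7880
v'_1 = v1*cos(theta) - v3*sin(theta) = -1*(-0.6157) - (-2)*0.7880 = 2.19
v'_3 = v1*sin(theta) + v3*cos(theta) = -1*0.7880 + (-2)*(-0.6157) = 0.44
v' = 2.19*e1 + 3.00*e2 + 0.44*e3


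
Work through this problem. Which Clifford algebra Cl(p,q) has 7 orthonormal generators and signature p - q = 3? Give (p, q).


We need p + q = 7 and p - q = 3.
Adding: 2p = 7 + 3 = 10, so p = 5.
Then q = 7 - 5 = 2.
(p, q) = (5, 2)


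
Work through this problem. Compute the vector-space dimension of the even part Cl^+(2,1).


Even subalgebra dimension = 2^(n-1)
n = 2 + 1 = 3
2^(3 - 1) = 2^2 = 4
Verification: sum of C(3,k) for even k = 1 + 3 = 4
Result = 4


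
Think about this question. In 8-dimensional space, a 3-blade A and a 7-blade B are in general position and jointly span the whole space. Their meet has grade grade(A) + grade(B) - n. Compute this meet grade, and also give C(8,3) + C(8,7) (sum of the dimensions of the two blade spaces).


Meet grade = grade(A) + grade(B) - n
= 3 + 7 - 8 = 2
C(8,3) = 56
C(8,7) = 8
dim_A + dim_B = 56 + 8 = 64


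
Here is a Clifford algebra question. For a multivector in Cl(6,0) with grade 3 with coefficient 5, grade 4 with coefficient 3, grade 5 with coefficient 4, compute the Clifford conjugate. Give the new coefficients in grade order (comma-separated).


Clifford conjugate sign for grade k: (-1)^(k(k+1)/2)
Grade 3: (-1)^(3*4/2) = (-1)^6 = 1, coeff 5 -> 5
Grade 4: (-1)^(4*5/2) = (-1)^10 = 1, coeff 3 -> 3
Grade 5: (-1)^(5*6/2) = (-1)^15 = -1, coeff 4 -> -4
Conjugated coefficients: 5, 3, -4


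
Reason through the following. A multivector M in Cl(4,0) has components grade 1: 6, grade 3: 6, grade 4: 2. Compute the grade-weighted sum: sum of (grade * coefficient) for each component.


Grade-weighted sum = sum of grade_k * coefficient_k
1*6 = 6
3*6 = 18
4*2 = 8
Total = 6 + 18 + 8 = 32


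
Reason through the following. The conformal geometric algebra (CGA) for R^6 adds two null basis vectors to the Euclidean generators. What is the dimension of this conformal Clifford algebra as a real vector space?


The conformal model of R^6 uses Cl(7,1): the 6 Euclidean generators plus two extra orthogonal generators e+ (e+^2 = +1) and e- (e-^2 = -1), from which the null vectors e0, einf are built.
Number of generators m = 6 + 2 = 8.
dim Cl(p,q) = 2^m = 2^8 = 256


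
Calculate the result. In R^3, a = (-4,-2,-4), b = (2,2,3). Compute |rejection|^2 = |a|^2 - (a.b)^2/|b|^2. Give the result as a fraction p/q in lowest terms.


|a|^2 = (-4)^2 + (-2)^2 + (-4)^2 = 36
|b|^2 = 2^2 + 2^2 + 3^2 = 17
a . b = (-4)*2 + (-2)*2 + (-4)*3 = -24
(a.b)^2 = (-24)^2 = 576
|rej|^2 = 36 - 576/17
= (612 - 576)/17
= 36/17
In lowest terms: 36/17


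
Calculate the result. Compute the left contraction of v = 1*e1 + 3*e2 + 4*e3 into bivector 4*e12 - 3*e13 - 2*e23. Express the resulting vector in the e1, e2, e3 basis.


Left contraction v _| B = <vB>_1 (grade-1 part of the geometric product vB).
Using e1_|e12 = e2, e2_|e12 = -e1, e1_|e13 = e3, e3_|e13 = -e1, e2_|e23 = e3, e3_|e23 = -e2:
e1 coeff: -v2*b12 - v3*b13 = -(3)*(4) - (4)*(-3) = 0
e2 coeff: v1*b12 - v3*b23 = (1)*(4) - (4)*(-2) = 12
e3 coeff: v1*b13 + v2*b23 = (1)*(-3) + (3)*(-2) = -9
v _| B = 0*e1 + 12*e2 - 9*e3


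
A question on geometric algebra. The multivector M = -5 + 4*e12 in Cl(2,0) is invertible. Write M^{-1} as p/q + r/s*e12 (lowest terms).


M = -5 + 4*e12, where e12^2 = -1.
Since M commutes with its reverse ~M = a - b*e12, M * ~M = a^2 - b^2*e12^2 = a^2 + b^2.
So M^{-1} = ~M / (a^2 + b^2) = (a - b*e12)/(a^2 + b^2).
a^2 + b^2 = 25 + 16 = 41
Scalar part = -5/41 = -5/41
Bivector coeff = -4/41 = -4/41
M^{-1} = -5/41 - 4/41*e12


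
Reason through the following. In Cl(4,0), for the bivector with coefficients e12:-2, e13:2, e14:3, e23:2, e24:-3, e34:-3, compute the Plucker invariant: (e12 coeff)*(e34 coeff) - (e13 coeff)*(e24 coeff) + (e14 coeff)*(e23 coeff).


Plucker relation: af - be + cd
a*f = (-2)*(-3) = 6
b*e = 2*(-3) = -6
c*d = 3*2 = 6
af - be + cd = 6 - (-6) + 6
= 18


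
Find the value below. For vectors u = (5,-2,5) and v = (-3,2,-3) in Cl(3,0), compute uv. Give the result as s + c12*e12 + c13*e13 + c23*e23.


In Cl(3,0): e_i^2 = 1, e_ie_j = -e_je_i for i != j.
Scalar part = u . v = 5*(-3) + (-2)*2 + 5*(-3)
= -15 + (-4) + (-15) = -34
e12 coeff = 5*2 - (-2)*(-3) = 10 - 6 = 4
e13 coeff = 5*(-3) - 5*(-3) = -15 - (-15) = 0
e23 coeff = (-2)*(-3) - 5*2 = 6 - 10 = -4
uv = -34 + 4*e12 + 0*e13 - 4*e23


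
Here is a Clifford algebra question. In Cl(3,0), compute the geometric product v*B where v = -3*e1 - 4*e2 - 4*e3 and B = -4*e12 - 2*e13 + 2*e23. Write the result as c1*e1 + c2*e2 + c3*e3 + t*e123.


vB has grade-1 (vector) and grade-3 (trivector) parts: vB = (v _| B) + (v ^ B).
Vector part <vB>_1:
  e1: -v2*b12 - v3*b13 = -(-4)*(-4) - (-4)*(-2) = -24
  e2: v1*b12 - v3*b23 = (-3)*(-4) - (-4)*(2) = 20
  e3: v1*b13 + v2*b23 = (-3)*(-2) + (-4)*(2) = -2
Trivector part <vB>_3:
  e123: v1*b23 - v2*b13 + v3*b12 = (-3)*(2) - (-4)*(-2) + (-4)*(-4) = 2
vB = -24*e1 + 20*e2 - 2*e3 + 2*e123


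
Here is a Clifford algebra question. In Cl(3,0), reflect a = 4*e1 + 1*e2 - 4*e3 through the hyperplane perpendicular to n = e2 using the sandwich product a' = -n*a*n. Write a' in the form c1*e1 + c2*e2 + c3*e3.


Reflection formula: a' = -n*a*n, with n = e2 (unit vector, n^2 = 1).
For reflection through hyperplane perp to e2:
The component along e2 flips sign, others stay.
a = (4, 1, -4)
a' = (4, -1, -4)
a' = 4*e1 - 1*e2 - 4*e3


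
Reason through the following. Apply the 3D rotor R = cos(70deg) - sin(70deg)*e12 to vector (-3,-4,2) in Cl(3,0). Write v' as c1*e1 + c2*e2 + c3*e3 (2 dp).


Rotor R = cos(70deg) - sin(70deg)*e12
Rotation angle theta = 2 * 70 = 140 degrees in the e12 plane (e1 -> e2).
The component perpendicular to the plane (e3) is invariant: v'_3 = v3 = 2.00
cos(140deg) = -0.7660, sin(140deg) = 0.6428
v'_1 = v1*cos(theta) - v2*sin(theta) = -3*(-0.7660) - (-4)*0.6428 = 4.87
v'_2 = v1*sin(theta) + v2*cos(theta) = -3*0.6428 + (-4)*(-0.7660) = 1.14
v' = 4.87*e1 + 1.14*e2 + 2.00*e3


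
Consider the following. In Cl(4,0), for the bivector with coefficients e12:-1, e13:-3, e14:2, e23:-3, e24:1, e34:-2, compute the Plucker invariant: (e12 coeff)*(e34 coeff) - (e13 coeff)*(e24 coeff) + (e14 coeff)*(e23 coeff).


Plucker relation: af - be + cd
a*f = (-1)*(-2) = 2
b*e = (-3)*1 = -3
c*d = 2*(-3) = -6
af - be + cd = 2 - (-3) + (-6)
= -1


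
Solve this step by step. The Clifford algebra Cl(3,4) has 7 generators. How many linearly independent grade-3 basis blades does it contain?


Number of grade-k basis blades in Cl(p,q) with n = p + q is C(n, k).
n = 3 + 4 = 7
C(7, 3) = 7! / (3! * 4!)
= 5040 / (6 * 24)
= 35


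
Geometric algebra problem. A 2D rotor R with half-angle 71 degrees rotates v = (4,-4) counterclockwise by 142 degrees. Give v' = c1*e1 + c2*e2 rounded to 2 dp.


Rotor R = cos(71deg) - sin(71deg)*e12
Rotation angle theta = 2 * 71 = 142 degrees
v' = R*v*~R rotates v by theta.
cos(142deg) = -0.7880, sin(142deg) = 0.6157
v'_1 = 4*cos(142deg) - (-4)*sin(142deg)
= 4*(-0.7880) - (-4)*0.6157
= -0.69
v'_2 = 4*sin(142deg) + (-4)*cos(142deg)
= 4*0.6157 + (-4)*(-0.7880)
= 5.61
v' = -0.69*e1 + 5.61*e2


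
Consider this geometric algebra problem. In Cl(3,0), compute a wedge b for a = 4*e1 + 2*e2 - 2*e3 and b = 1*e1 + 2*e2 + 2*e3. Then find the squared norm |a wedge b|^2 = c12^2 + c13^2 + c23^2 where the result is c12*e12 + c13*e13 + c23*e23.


a wedge b = (a1*b2 - a2*b1)*e12 + (a1*b3 - a3*b1)*e13 + (a2*b3 - a3*b2)*e23
e12 coeff: 4*2 - 2*1 = 8 - 2 = 6
e13 coeff: 4*2 - (-2)*1 = 8 - (-2) = 10
e23 coeff: 2*2 - (-2)*2 = 4 - (-4) = 8
|a wedge b|^2 = 6^2 + 10^2 + 8^2
= 36 + 100 + 64
= 200


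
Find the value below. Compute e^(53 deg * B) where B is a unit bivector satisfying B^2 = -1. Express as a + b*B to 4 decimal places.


For a unit bivector B with B^2 = -1, the exponential series gives
e^(theta*B) = cos(theta) + sin(theta)*B (the GA analogue of Euler's formula).
theta = 53 degrees = 0.925025 rad
cos(53 deg) = 0.6018
sin(53 deg) = 0.7986
exp(theta*B) = 0.6018 + 0.7986*B


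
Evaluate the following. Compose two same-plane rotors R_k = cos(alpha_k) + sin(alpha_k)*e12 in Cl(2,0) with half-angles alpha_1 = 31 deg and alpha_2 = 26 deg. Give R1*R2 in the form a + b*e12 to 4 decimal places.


Same-plane rotors commute and their half-angles add:
R1*R2 = cos(a1 + a2) + sin(a1 + a2)*e12.
a1 + a2 = 31 + 26 = 57 deg
cos(57 deg) = 0.5446
sin(57 deg) = 0.8387
R1*R2 = 0.5446 + 0.8387*e12


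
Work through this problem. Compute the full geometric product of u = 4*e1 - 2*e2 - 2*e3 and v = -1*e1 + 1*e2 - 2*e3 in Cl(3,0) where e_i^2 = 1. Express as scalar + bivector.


In Cl(3,0): e_i^2 = 1, e_ie_j = -e_je_i for i != j.
Scalar part = u . v = 4*(-1) + (-2)*1 + (-2)*(-2)
= -4 + (-2) + 4 = -2
e12 coeff = 4*1 - (-2)*(-1) = 4 - 2 = 2
e13 coeff = 4*(-2) - (-2)*(-1) = -8 - 2 = -10
e23 coeff = (-2)*(-2) - (-2)*1 = 4 - (-2) = 6
uv = -2 + 2*e12 - 10*e13 + 6*e23


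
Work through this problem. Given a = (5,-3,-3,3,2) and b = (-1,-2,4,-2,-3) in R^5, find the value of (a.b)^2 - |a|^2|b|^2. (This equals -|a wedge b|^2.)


a . b = 5*(-1) + (-3)*(-2) + (-3)*4 + 3*(-2) + 2*(-3)
= -5 + 6 + (-12) + (-6) + (-6) = -23
|a|^2 = 5^2 + (-3)^2 + (-3)^2 + 3^2 + 2^2 = 56
|b|^2 = (-1)^2 + (-2)^2 + 4^2 + (-2)^2 + (-3)^2 = 34
(a.b)^2 = (-23)^2 = 529
|a|^2 * |b|^2 = 56 * 34 = 1904
Result = 529 - 1904 = -1375


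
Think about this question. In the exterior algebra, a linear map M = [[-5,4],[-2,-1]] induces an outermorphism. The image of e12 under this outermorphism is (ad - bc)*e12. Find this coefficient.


The outermorphism of a linear map f sends e1^e2 to f(e1)^f(e2).
f(e1) = -5*e1 - 2*e2
f(e2) = 4*e1 - 1*e2
f(e1) ^ f(e2) = (-5*e1 - 2*e2) ^ (4*e1 - 1*e2)
= (-5)*(-1)*e12 + (-2)*4*e21
= (5 - (-8))*e12
= 13*e12
Coefficient = 13


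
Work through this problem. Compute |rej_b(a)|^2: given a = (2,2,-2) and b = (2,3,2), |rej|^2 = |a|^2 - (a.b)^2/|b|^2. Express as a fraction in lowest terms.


|a|^2 = 2^2 + 2^2 + (-2)^2 = 12
|b|^2 = 2^2 + 3^2 + 2^2 = 17
a . b = 2*2 + 2*3 + (-2)*2 = 6
(a.b)^2 = 6^2 = 36
|rej|^2 = 12 - 36/17
= (204 - 36)/17
= 168/17
In lowest terms: 168/17


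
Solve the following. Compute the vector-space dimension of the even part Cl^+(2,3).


Even subalgebra dimension = 2^(n-1)
n = 2 + 3 = 5
2^(5 - 1) = 2^4 = 16
Verification: sum of C(5,k) for even k = 1 + 10 + 5 = 16
Result = 16


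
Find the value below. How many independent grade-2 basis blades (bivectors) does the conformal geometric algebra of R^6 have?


The conformal model of R^6 uses Cl(7,1) with m = 6 + 2 = 8 generators.
Number of grade-2 blades = C(m, 2) = C(8, 2)
= 8*7/2 = 28


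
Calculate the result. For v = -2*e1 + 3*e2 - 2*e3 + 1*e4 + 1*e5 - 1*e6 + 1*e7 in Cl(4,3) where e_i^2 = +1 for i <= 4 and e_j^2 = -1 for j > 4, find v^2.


v^2 = sum of c_i^2 * e_i^2
Positive signature terms (e_i^2 = +1): (-2)^2 + 3^2 + (-2)^2 + 1^2 = 18
Negative signature terms (e_j^2 = -1): 1^2 + (-1)^2 + 1^2 = 3
v^2 = 18 - 3 = 15


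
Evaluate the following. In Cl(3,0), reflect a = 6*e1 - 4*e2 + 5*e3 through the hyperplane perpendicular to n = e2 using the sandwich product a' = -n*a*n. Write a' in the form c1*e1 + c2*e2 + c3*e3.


Reflection formula: a' = -n*a*n, with n = e2 (unit vector, n^2 = 1).
For reflection through hyperplane perp to e2:
The component along e2 flips sign, others stay.
a = (6, -4, 5)
a' = (6, 4, 5)
a' = 6*e1 + 4*e2 + 5*e3


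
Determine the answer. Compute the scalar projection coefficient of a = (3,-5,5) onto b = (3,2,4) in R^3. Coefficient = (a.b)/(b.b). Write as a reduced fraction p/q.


Projection coefficient = (a . b) / (b . b)
a . b = 3*3 + (-5)*2 + 5*4
= 9 + (-10) + 20 = 19
b . b = 3^2 + 2^2 + 4^2
= 9 + 4 + 16 = 29
Coefficient = 19/29
In lowest terms: 19/29


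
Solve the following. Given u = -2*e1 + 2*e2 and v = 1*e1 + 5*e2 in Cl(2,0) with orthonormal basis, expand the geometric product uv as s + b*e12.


Expand: (-2*e1 + 2*e2)(1*e1 + 5*e2)
= (-2)*1*e1e1 + (-2)*5*e1e2 + 2*1*e2e1 + 2*5*e2e2
Using e1^2 = e2^2 = 1, e2e1 = -e1e2:
Scalar part s = (-2)*1 + 2*5 = -2 + 10 = 8
Bivector part b = (-2)*5 - 2*1 = -10 - 2 = -12
uv = 8 - 12*e12


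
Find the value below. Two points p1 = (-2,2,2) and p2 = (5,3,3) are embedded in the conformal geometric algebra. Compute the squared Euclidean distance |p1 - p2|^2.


p1 - p2 = (-7, -1, -1)
|p1 - p2|^2 = (-7)^2 + (-1)^2 + (-1)^2
= 49 + 1 + 1
= 51


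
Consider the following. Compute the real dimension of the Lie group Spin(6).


Spin(n) double-covers SO(n); both have Lie algebra so(n) of dimension n(n-1)/2.
n = 6
n(n-1) = 6 * 5 = 30
dim Spin(6) = 30/2 = 15


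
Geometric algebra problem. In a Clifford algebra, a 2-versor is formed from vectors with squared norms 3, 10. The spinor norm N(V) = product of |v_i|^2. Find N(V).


Spinor norm N(V) = |v1|^2 * |v2|^2 * ... * |v2|^2
= 3 * 10
Running product: 3, 30
N(V) = 30


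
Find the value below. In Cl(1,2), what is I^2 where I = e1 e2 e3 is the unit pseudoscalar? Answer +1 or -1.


The pseudoscalar I = e1...e_n (product of all n generators) of Cl(p,q) satisfies I^2 = (-1)^(q + n(n-1)/2).
p = 1, q = 2, n = p + q = 3
n(n-1)/2 = 3 * 2 / 2 = 3
Exponent = q + n(n-1)/2 = 2 + 3 = 5
I^2 = (-1)^5 = -1


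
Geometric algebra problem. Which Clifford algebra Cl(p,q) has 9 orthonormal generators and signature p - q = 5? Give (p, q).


We need p + q = 9 and p - q = 5.
Adding: 2p = 9 + 5 = 14, so p = 7.
Then q = 9 - 7 = 2.
(p, q) = (7, 2)


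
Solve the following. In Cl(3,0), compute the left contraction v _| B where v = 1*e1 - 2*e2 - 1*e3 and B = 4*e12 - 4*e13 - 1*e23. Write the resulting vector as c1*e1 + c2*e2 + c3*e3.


Left contraction v _| B = <vB>_1 (grade-1 part of the geometric product vB).
Using e1_|e12 = e2, e2_|e12 = -e1, e1_|e13 = e3, e3_|e13 = -e1, e2_|e23 = e3, e3_|e23 = -e2:
e1 coeff: -v2*b12 - v3*b13 = -(-2)*(4) - (-1)*(-4) = 4
e2 coeff: v1*b12 - v3*b23 = (1)*(4) - (-1)*(-1) = 3
e3 coeff: v1*b13 + v2*b23 = (1)*(-4) + (-2)*(-1) = -2
v _| B = 4*e1 + 3*e2 - 2*e3


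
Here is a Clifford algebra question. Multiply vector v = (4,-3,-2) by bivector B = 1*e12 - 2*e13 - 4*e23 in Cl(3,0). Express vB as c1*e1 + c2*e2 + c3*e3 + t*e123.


vB has grade-1 (vector) and grade-3 (trivector) parts: vB = (v _| B) + (v ^ B).
Vector part <vB>_1:
  e1: -v2*b12 - v3*b13 = -(-3)*(1) - (-2)*(-2) = -1
  e2: v1*b12 - v3*b23 = (4)*(1) - (-2)*(-4) = -4
  e3: v1*b13 + v2*b23 = (4)*(-2) + (-3)*(-4) = 4
Trivector part <vB>_3:
  e123: v1*b23 - v2*b13 + v3*b12 = (4)*(-4) - (-3)*(-2) + (-2)*(1) = -24
vB = -1*e1 - 4*e2 + 4*e3 - 24*e123


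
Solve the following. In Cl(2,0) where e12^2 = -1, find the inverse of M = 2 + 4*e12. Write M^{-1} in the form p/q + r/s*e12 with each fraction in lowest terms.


M = 2 + 4*e12, where e12^2 = -1.
Since M commutes with its reverse ~M = a - b*e12, M * ~M = a^2 - b^2*e12^2 = a^2 + b^2.
So M^{-1} = ~M / (a^2 + b^2) = (a - b*e12)/(a^2 + b^2).
a^2 + b^2 = 4 + 16 = 20
Scalar part = 2/20 = 1/10
Bivector coeff = -4/20 = -1/5
M^{-1} = 1/10 - 1/5*e12


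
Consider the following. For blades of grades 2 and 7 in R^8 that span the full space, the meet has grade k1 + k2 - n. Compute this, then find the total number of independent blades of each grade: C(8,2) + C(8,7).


Meet grade = grade(A) + grade(B) - n
= 2 + 7 - 8 = 1
C(8,2) = 28
C(8,7) = 8
dim_A + dim_B = 28 + 8 = 36


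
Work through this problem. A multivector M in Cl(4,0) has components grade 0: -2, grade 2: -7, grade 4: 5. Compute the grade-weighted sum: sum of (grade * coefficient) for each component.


Grade-weighted sum = sum of grade_k * coefficient_k
0*(-2) = 0
2*(-7) = -14
4*5 = 20
Total = 0 + (-14) + 20 = 6


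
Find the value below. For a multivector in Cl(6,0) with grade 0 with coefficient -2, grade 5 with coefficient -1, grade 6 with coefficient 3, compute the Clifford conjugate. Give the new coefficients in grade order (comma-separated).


Clifford conjugate sign for grade k: (-1)^(k(k+1)/2)
Grade 0: (-1)^(0*1/2) = (-1)^0 = 1, coeff -2 -> -2
Grade 5: (-1)^(5*6/2) = (-1)^15 = -1, coeff -1 -> 1
Grade 6: (-1)^(6*7/2) = (-1)^21 = -1, coeff 3 -> -3
Conjugated coefficients: -2, 1, -3


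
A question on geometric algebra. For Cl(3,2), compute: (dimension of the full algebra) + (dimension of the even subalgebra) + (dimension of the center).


n = 3 + 2 = 5
Total dim = 2^5 = 32
Even subalgebra dim = 2^4 = 16
n is odd, so center dim = 2
Sum = 32 + 16 + 2 = 50


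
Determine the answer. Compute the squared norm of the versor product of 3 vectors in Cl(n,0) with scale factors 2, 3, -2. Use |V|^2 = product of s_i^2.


Each vector v_i has |v_i|^2 = s_i^2
Squared scales: 2^2 = 4, 3^2 = 9, (-2)^2 = 4
|V|^2 = 4 * 9 * 4
= 144


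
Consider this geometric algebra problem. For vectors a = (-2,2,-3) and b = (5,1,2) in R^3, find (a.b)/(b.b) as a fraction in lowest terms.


Projection coefficient = (a . b) / (b . b)
a . b = (-2)*5 + 2*1 + (-3)*2
= -10 + 2 + (-6) = -14
b . b = 5^2 + 1^2 + 2^2
= 25 + 1 + 4 = 30
Coefficient = -14/30
In lowest terms: -7/15


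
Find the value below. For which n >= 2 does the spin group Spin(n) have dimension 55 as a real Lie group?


dim Spin(n) = dim so(n) = n(n-1)/2.
Solve n(n-1)/2 = 55, i.e. n^2 - n - 110 = 0.
Discriminant = 1 + 8*55 = 441
n = (1 + sqrt(441))/2 = (1 + 21)/2 = 11


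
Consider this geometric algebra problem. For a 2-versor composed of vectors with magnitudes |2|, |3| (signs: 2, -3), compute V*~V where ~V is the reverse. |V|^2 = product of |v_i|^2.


Each vector v_i has |v_i|^2 = s_i^2
Squared scales: 2^2 = 4, (-3)^2 = 9
|V|^2 = 4 * 9
= 36


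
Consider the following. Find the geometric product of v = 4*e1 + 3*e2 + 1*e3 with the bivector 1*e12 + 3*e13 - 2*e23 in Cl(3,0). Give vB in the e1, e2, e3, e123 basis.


vB has grade-1 (vector) and grade-3 (trivector) parts: vB = (v _| B) + (v ^ B).
Vector part <vB>_1:
  e1: -v2*b12 - v3*b13 = -(3)*(1) - (1)*(3) = -6
  e2: v1*b12 - v3*b23 = (4)*(1) - (1)*(-2) = 6
  e3: v1*b13 + v2*b23 = (4)*(3) + (3)*(-2) = 6
Trivector part <vB>_3:
  e123: v1*b23 - v2*b13 + v3*b12 = (4)*(-2) - (3)*(3) + (1)*(1) = -16
vB = -6*e1 + 6*e2 + 6*e3 - 16*e123


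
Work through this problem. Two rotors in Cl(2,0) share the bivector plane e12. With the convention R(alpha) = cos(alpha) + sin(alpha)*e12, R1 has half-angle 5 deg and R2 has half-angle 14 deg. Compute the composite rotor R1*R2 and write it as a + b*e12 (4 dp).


Same-plane rotors commute and their half-angles add:
R1*R2 = cos(a1 + a2) + sin(a1 + a2)*e12.
a1 + a2 = 5 + 14 = 19 deg
cos(19 deg) = 0.9455
sin(19 deg) = 0.3256
R1*R2 = 0.9455 + 0.3256*e12


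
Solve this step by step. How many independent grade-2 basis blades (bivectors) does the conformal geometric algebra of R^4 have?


The conformal model of R^4 uses Cl(5,1) with m = 4 + 2 = 6 generators.
Number of grade-2 blades = C(m, 2) = C(6, 2)
= 6*5/2 = 15


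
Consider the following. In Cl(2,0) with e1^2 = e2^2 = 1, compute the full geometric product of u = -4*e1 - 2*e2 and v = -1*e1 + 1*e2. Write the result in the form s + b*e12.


Expand: (-4*e1 - 2*e2)(-1*e1 + 1*e2)
= (-4)*(-1)*e1e1 + (-4)*1*e1e2 + (-2)*(-1)*e2e1 + (-2)*1*e2e2
Using e1^2 = e2^2 = 1, e2e1 = -e1e2:
Scalar part s = (-4)*(-1) + (-2)*1 = 4 + (-2) = 2
Bivector part b = (-4)*1 - (-2)*(-1) = -4 - 2 = -6
uv = 2 - 6*e12


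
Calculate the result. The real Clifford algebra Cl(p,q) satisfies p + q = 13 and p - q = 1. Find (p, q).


We need p + q = 13 and p - q = 1.
Adding: 2p = 13 + 1 = 14, so p = 7.
Then q = 13 - 7 = 6.
(p, q) = (7, 6)


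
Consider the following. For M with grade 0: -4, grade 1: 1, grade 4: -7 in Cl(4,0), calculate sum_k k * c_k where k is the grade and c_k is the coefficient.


Grade-weighted sum = sum of grade_k * coefficient_k
0*(-4) = 0
1*1 = 1
4*(-7) = -28
Total = 0 + 1 + (-28) = -27


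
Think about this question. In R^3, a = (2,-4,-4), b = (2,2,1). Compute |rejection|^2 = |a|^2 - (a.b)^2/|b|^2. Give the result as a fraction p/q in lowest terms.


|a|^2 = 2^2 + (-4)^2 + (-4)^2 = 36
|b|^2 = 2^2 + 2^2 + 1^2 = 9
a . b = 2*2 + (-4)*2 + (-4)*1 = -8
(a.b)^2 = (-8)^2 = 64
|rej|^2 = 36 - 64/9
= (324 - 64)/9
= 260/9
In lowest terms: 260/9


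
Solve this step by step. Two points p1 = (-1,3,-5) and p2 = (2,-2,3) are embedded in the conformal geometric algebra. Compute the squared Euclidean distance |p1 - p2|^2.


p1 - p2 = (-3, 5, -8)
|p1 - p2|^2 = (-3)^2 + 5^2 + (-8)^2
= 9 + 25 + 64
= 98


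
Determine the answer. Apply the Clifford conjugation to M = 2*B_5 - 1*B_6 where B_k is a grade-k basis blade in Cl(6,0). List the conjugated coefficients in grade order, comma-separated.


Clifford conjugate sign for grade k: (-1)^(k(k+1)/2)
Grade 5: (-1)^(5*6/2) = (-1)^15 = -1, coeff 2 -> -2
Grade 6: (-1)^(6*7/2) = (-1)^21 = -1, coeff -1 -> 1
Conjugated coefficients: -2, 1


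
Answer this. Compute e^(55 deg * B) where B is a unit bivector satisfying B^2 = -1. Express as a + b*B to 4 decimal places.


For a unit bivector B with B^2 = -1, the exponential series gives
e^(theta*B) = cos(theta) + sin(theta)*B (the GA analogue of Euler's formula).
theta = 55 degrees = 0.959931 rad
cos(55 deg) = 0.5736
sin(55 deg) = 0.8192
exp(theta*B) = 0.5736 + 0.8192*B


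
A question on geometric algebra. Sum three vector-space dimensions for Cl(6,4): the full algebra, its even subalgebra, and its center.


n = 6 + 4 = 10
Total dim = 2^10 = 1024
Even subalgebra dim = 2^9 = 512
n is even, so center dim = 1
Sum = 1024 + 512 + 1 = 1537


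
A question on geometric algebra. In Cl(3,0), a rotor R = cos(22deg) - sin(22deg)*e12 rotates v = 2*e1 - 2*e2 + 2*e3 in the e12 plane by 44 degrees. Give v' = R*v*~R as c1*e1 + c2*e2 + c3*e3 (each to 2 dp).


Rotor R = cos(22deg) - sin(22deg)*e12
Rotation angle theta = 2 * 22 = 44 degrees in the e12 plane (e1 -> e2).
The component perpendicular to the plane (e3) is invariant: v'_3 = v3 = 2.00
cos(44deg) = 0.7193, sin(44deg) = 0.6947
v'_1 = v1*cos(theta) - v2*sin(theta) = 2*0.7193 - (-2)*0.6947 = 2.83
v'_2 = v1*sin(theta) + v2*cos(theta) = 2*0.6947 + (-2)*0.7193 = -0.05
v' = 2.83*e1 - 0.05*e2 + 2.00*e3


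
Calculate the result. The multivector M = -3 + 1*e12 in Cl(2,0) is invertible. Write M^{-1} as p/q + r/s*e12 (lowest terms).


M = -3 + 1*e12, where e12^2 = -1.
Since M commutes with its reverse ~M = a - b*e12, M * ~M = a^2 - b^2*e12^2 = a^2 + b^2.
So M^{-1} = ~M / (a^2 + b^2) = (a - b*e12)/(a^2 + b^2).
a^2 + b^2 = 9 + 1 = 10
Scalar part = -3/10 = -3/10
Bivector coeff = -1/10 = -1/10
M^{-1} = -3/10 - 1/10*e12


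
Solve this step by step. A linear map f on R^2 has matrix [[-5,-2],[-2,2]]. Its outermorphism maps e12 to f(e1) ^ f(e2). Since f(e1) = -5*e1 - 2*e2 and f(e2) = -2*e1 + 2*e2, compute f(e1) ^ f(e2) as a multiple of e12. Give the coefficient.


The outermorphism of a linear map f sends e1^e2 to f(e1)^f(e2).
f(e1) = -5*e1 - 2*e2
f(e2) = -2*e1 + 2*e2
f(e1) ^ f(e2) = (-5*e1 - 2*e2) ^ (-2*e1 + 2*e2)
= (-5)*2*e12 + (-2)*(-2)*e21
= (-10 - 4)*e12
= -14*e12
Coefficient = -14


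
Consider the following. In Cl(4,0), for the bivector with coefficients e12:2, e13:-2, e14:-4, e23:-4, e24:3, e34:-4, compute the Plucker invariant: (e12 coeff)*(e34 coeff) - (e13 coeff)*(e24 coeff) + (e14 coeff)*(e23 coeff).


Plucker relation: af - be + cd
a*f = 2*(-4) = -8
b*e = (-2)*3 = -6
c*d = (-4)*(-4) = 16
af - be + cd = -8 - (-6) + 16
= 14


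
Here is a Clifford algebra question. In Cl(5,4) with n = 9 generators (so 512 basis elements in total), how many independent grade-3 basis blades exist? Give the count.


Number of grade-k basis blades in Cl(p,q) with n = p + q is C(n, k).
n = 5 + 4 = 9
C(9, 3) = 9! / (3! * 6!)
= 362880 / (6 * 720)
= 84


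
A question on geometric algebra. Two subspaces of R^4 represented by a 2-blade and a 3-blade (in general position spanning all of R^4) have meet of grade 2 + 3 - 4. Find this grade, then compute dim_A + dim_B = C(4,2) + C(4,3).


Meet grade = grade(A) + grade(B) - n
= 2 + 3 - 4 = 1
C(4,2) = 6
C(4,3) = 4
dim_A + dim_B = 6 + 4 = 10


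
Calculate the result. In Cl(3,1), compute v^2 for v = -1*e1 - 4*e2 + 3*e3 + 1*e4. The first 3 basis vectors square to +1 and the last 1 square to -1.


v^2 = sum of c_i^2 * e_i^2
Positive signature terms (e_i^2 = +1): (-1)^2 + (-4)^2 + 3^2 = 26
Negative signature terms (e_j^2 = -1): 1^2 = 1
v^2 = 26 - 1 = 25


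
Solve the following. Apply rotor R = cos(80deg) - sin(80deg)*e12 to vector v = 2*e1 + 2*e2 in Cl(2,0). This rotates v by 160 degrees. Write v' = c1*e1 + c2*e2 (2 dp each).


Rotor R = cos(80deg) - sin(80deg)*e12
Rotation angle theta = 2 * 80 = 160 degrees
v' = R*v*~R rotates v by theta.
cos(160deg) = -0.9397, sin(160deg) = 0.3420
v'_1 = 2*cos(160deg) - 2*sin(160deg)
= 2*(-0.9397) - 2*0.3420
= -2.56
v'_2 = 2*sin(160deg) + 2*cos(160deg)
= 2*0.3420 + 2*(-0.9397)
= -1.20
v' = -2.56*e1 - 1.20*e2


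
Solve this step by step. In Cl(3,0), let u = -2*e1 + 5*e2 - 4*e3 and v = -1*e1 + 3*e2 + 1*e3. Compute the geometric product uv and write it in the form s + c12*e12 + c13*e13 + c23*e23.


In Cl(3,0): e_i^2 = 1, e_ie_j = -e_je_i for i != j.
Scalar part = u . v = (-2)*(-1) + 5*3 + (-4)*1
= 2 + 15 + (-4) = 13
e12 coeff = (-2)*3 - 5*(-1) = -6 - (-5) = -1
e13 coeff = (-2)*1 - (-4)*(-1) = -2 - 4 = -6
e23 coeff = 5*1 - (-4)*3 = 5 - (-12) = 17
uv = 13 - 1*e12 - 6*e13 + 17*e23


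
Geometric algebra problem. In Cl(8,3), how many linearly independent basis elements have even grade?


Even subalgebra dimension = 2^(n-1)
n = 8 + 3 = 11
2^(11 - 1) = 2^10 = 1024
Verification: sum of C(11,k) for even k = 1 + 55 + 330 + 462 + 165 + 11 = 1024
Result = 1024


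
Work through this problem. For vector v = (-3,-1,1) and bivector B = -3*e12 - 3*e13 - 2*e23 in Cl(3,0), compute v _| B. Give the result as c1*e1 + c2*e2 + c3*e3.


Left contraction v _| B = <vB>_1 (grade-1 part of the geometric product vB).
Using e1_|e12 = e2, e2_|e12 = -e1, e1_|e13 = e3, e3_|e13 = -e1, e2_|e23 = e3, e3_|e23 = -e2:
e1 coeff: -v2*b12 - v3*b13 = -(-1)*(-3) - (1)*(-3) = 0
e2 coeff: v1*b12 - v3*b23 = (-3)*(-3) - (1)*(-2) = 11
e3 coeff: v1*b13 + v2*b23 = (-3)*(-3) + (-1)*(-2) = 11
v _| B = 0*e1 + 11*e2 + 11*e3


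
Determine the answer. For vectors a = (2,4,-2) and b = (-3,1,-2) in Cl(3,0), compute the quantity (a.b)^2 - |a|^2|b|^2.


a . b = 2*(-3) + 4*1 + (-2)*(-2)
= -6 + 4 + 4 = 2
|a|^2 = 2^2 + 4^2 + (-2)^2 = 24
|b|^2 = (-3)^2 + 1^2 + (-2)^2 = 14
(a.b)^2 = 2^2 = 4
|a|^2 * |b|^2 = 24 * 14 = 336
Result = 4 - 336 = -332


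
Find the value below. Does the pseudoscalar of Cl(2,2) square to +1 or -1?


The pseudoscalar I = e1...e_n (product of all n generators) of Cl(p,q) satisfies I^2 = (-1)^(q + n(n-1)/2).
p = 2, q = 2, n = p + q = 4
n(n-1)/2 = 4 * 3 / 2 = 6
Exponent = q + n(n-1)/2 = 2 + 6 = 8
I^2 = (-1)^8 = +1


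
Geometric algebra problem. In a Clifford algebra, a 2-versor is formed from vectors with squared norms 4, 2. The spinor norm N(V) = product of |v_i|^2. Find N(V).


Spinor norm N(V) = |v1|^2 * |v2|^2 * ... * |v2|^2
= 4 * 2
Running product: 4, 8
N(V) = 8


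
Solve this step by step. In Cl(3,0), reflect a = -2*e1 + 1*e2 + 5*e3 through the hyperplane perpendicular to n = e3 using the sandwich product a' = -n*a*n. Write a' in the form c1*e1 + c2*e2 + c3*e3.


Reflection formula: a' = -n*a*n, with n = e3 (unit vector, n^2 = 1).
For reflection through hyperplane perp to e3:
The component along e3 flips sign, others stay.
a = (-2, 1, 5)
a' = (-2, 1, -5)
a' = -2*e1 + 1*e2 - 5*e3


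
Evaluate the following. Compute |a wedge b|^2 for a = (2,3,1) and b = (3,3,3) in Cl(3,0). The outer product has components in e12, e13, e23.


a wedge b = (a1*b2 - a2*b1)*e12 + (a1*b3 - a3*b1)*e13 + (a2*b3 - a3*b2)*e23
e12 coeff: 2*3 - 3*3 = 6 - 9 = -3
e13 coeff: 2*3 - 1*3 = 6 - 3 = 3
e23 coeff: 3*3 - 1*3 = 9 - 3 = 6
|a wedge b|^2 = (-3)^2 + 3^2 + 6^2
= 9 + 9 + 36
= 54


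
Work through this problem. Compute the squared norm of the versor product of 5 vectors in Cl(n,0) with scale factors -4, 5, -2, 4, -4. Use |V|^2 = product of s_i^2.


Each vector v_i has |v_i|^2 = s_i^2
Squared scales: (-4)^2 = 16, 5^2 = 25, (-2)^2 = 4, 4^2 = 16, (-4)^2 = 16
|V|^2 = 16 * 25 * 4 * 16 * 16
= 409600


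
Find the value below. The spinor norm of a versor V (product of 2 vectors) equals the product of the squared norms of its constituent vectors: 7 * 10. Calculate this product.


Spinor norm N(V) = |v1|^2 * |v2|^2 * ... * |v2|^2
= 7 * 10
Running product: 7, 70
N(V) = 70


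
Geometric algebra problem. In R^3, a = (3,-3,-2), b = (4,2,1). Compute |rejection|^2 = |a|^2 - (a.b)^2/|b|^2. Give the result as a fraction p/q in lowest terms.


|a|^2 = 3^2 + (-3)^2 + (-2)^2 = 22
|b|^2 = 4^2 + 2^2 + 1^2 = 21
a . b = 3*4 + (-3)*2 + (-2)*1 = 4
(a.b)^2 = 4^2 = 16
|rej|^2 = 22 - 16/21
= (462 - 16)/21
= 446/21
In lowest terms: 446/21


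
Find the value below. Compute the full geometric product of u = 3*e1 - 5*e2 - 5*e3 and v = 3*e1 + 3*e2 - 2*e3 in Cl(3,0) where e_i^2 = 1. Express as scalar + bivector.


In Cl(3,0): e_i^2 = 1, e_ie_j = -e_je_i for i != j.
Scalar part = u . v = 3*3 + (-5)*3 + (-5)*(-2)
= 9 + (-15) + 10 = 4
e12 coeff = 3*3 - (-5)*3 = 9 - (-15) = 24
e13 coeff = 3*(-2) - (-5)*3 = -6 - (-15) = 9
e23 coeff = (-5)*(-2) - (-5)*3 = 10 - (-15) = 25
uv = 4 + 24*e12 + 9*e13 + 25*e23
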